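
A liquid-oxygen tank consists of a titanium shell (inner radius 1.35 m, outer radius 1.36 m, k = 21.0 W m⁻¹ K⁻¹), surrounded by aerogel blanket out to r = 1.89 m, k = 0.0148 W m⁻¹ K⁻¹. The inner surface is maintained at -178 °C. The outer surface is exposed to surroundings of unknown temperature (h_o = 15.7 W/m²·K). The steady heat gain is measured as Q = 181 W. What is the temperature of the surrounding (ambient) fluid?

Series resistances:
  R_titanium = (1/1.35 − 1/1.36)/(4πk) = 0.005447/(4π·21.0) = 2.064×10^-5 K/W
  R_aerogel blanket = (1/1.36 − 1/1.89)/(4πk) = 0.2062/(4π·0.0148) = 1.109 K/W
  R_conv,out = 1/(4πr²h) = 1/(4π·1.89²·15.7) = 0.001419 K/W
ΣR = 1.110 K/W
ΔT = Q·ΣR = 181 × 1.110 = 200.9 K
Heat flows inward, so T_out = T_in + ΔT = -178 + 200.9 = 22.9 °C

T_out = 22.9 °C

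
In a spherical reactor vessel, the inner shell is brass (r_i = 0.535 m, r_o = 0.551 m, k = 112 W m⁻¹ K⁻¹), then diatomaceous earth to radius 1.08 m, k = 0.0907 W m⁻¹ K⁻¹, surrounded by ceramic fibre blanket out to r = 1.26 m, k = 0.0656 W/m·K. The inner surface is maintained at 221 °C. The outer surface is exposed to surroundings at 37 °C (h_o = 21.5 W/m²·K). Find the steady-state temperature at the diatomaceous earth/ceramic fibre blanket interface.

Series thermal resistances, inner to outer:
  R_brass = (1/0.535 − 1/0.551)/(4πk) = 0.05428/(4π·112) = 3.856×10^-5 K/W
  R_diatomaceous earth = (1/0.551 − 1/1.08)/(4πk) = 0.8890/(4π·0.0907) = 0.7799 K/W
  R_ceramic fibre blanket = (1/1.08 − 1/1.26)/(4πk) = 0.1323/(4π·0.0656) = 0.1605 K/W
  R_conv,out = 1/(4πr²h) = 1/(4π·1.26²·21.5) = 0.002331 K/W
ΣR = 3.856×10^-5 + 0.7799 + 0.1605 + 0.002331 = 0.9428 K/W
Q = ΔT/ΣR = (221 °C − 37 °C)/0.9428 = 195.2 W
From the inner boundary to the diatomaceous earth/ceramic fibre blanket interface, ΣR_partial = 0.7799 K/W.
T_interface = T_in − Q·ΣR_partial = 221 °C − (195.2)(0.7799) = 68.8 °C

T = 68.8 °C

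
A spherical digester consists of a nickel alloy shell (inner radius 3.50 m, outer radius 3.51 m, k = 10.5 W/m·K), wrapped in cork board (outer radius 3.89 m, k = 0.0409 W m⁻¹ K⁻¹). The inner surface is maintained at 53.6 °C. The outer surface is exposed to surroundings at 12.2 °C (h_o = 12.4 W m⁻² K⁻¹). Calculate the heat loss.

Q = 759 W

Treat each layer as a resistance in series:
  R_nickel alloy = (1/3.50 − 1/3.51)/(4πk) = 8.140×10^-4/(4π·10.5) = 6.169×10^-6 K/W
  R_cork board = (1/3.51 − 1/3.89)/(4πk) = 0.02783/(4π·0.0409) = 0.05415 K/W
  R_conv,out = 1/(4πr²h) = 1/(4π·3.89²·12.4) = 4.241×10^-4 K/W
ΣR = 6.169×10^-6 + 0.05415 + 4.241×10^-4 = 0.05458 K/W
Q = ΔT/ΣR = (53.6 °C − 12.2 °C)/0.05458 = 759 W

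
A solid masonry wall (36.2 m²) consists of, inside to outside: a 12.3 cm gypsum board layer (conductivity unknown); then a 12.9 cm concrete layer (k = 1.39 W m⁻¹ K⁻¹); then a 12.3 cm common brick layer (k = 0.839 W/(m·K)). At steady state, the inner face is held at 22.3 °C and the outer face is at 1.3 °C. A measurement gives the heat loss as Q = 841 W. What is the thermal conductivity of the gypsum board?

k = 0.185 W/m·K

ΣR = ΔT/Q = |22.3 − 1.3|/841 = 0.02497 K/W
Known resistances:
  R_concrete = L/(kA) = 0.129/(1.39·36.2) = 0.002564 K/W
  R_common brick = L/(kA) = 0.123/(0.839·36.2) = 0.004050 K/W
R_gypsum board = ΣR − ΣR_known = 0.02497 − 0.006614 = 0.01836 K/W
L/(kA) = 0.01836 ⇒ k = 0.123/(0.01836·36.2) = 0.185 W/m·K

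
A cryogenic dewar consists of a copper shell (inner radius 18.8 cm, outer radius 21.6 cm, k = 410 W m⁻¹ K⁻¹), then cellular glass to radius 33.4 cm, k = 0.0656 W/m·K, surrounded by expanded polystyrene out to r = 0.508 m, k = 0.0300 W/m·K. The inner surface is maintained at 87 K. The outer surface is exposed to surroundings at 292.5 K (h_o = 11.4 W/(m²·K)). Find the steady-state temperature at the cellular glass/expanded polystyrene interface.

Series thermal resistances, inner to outer:
  R_copper = (1/0.188 − 1/0.216)/(4πk) = 0.6895/(4π·410) = 1.338×10^-4 K/W
  R_cellular glass = (1/0.216 − 1/0.334)/(4πk) = 1.636/(4π·0.0656) = 1.984 K/W
  R_expanded polystyrene = (1/0.334 − 1/0.508)/(4πk) = 1.026/(4π·0.0300) = 2.720 K/W
  R_conv,out = 1/(4πr²h) = 1/(4π·0.508²·11.4) = 0.02705 K/W
ΣR = 1.338×10^-4 + 1.984 + 2.720 + 0.02705 = 4.731 K/W
Q = ΔT/ΣR = (87 K − 292.5 K)/4.731 = -43.44 W
From the inner boundary to the cellular glass/expanded polystyrene interface, ΣR_partial = 1.984 K/W.
T_interface = T_in − Q·ΣR_partial = 87 K − (-43.44)(1.984) = 173.2 K

T = 173.2 K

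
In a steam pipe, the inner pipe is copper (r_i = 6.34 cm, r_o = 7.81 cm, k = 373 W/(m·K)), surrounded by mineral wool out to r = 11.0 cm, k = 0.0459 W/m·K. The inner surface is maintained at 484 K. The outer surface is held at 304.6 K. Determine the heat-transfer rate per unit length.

Series thermal resistances, inner to outer:
  R'_copper = ln(0.0781/0.0634)/(2πk) = 0.2085/(2π·373) = 8.898×10^-5 m·K/W
  R'_mineral wool = ln(0.110/0.0781)/(2πk) = 0.3425/(2π·0.0459) = 1.188 m·K/W
ΣR = 8.898×10^-5 + 1.188 = 1.188 m·K/W
Q' = ΔT/ΣR = (484 K − 304.6 K)/1.188 = 151 W/m

Q' = 151 W/m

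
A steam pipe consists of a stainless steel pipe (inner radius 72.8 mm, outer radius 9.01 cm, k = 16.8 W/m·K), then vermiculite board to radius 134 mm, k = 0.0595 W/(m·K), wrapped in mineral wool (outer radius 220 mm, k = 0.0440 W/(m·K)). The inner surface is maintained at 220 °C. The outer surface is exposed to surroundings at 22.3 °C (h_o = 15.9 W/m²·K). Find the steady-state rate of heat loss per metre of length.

Series thermal resistances, inner to outer:
  R'_stainless steel = ln(0.0901/0.0728)/(2πk) = 0.2132/(2π·16.8) = 0.002020 m·K/W
  R'_vermiculite board = ln(0.134/0.0901)/(2πk) = 0.3969/(2π·0.0595) = 1.062 m·K/W
  R'_mineral wool = ln(0.220/0.134)/(2πk) = 0.4958/(2π·0.0440) = 1.793 m·K/W
  R'_conv,out = 1/(2πr h) = 1/(2π·0.220·15.9) = 0.04550 m·K/W
ΣR = 0.002020 + 1.062 + 1.793 + 0.04550 = 2.903 m·K/W
Q' = ΔT/ΣR = (220 °C − 22.3 °C)/2.903 = 68.1 W/m

Q' = 68.1 W/m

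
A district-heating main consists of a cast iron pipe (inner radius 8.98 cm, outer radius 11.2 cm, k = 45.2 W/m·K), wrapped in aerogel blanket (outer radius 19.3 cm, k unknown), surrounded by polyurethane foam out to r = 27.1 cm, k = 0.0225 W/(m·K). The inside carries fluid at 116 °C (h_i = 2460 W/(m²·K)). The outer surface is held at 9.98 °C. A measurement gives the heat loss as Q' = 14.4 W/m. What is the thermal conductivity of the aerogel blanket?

k = 0.0175 W/m·K

ΣR = ΔT/Q' = |116 − 9.98|/14.4 = 7.362 m·K/W
Known resistances:
  R'_conv,in = 1/(2πr h) = 1/(2π·0.0898·2460) = 7.205×10^-4 m·K/W
  R'_cast iron = ln(0.112/0.0898)/(2πk) = 0.2209/(2π·45.2) = 7.779×10^-4 m·K/W
  R'_polyurethane foam = ln(0.271/0.193)/(2πk) = 0.3394/(2π·0.0225) = 2.401 m·K/W
R_aerogel blanket = ΣR − ΣR_known = 7.362 − 2.402 = 4.960 m·K/W
ln(r₂/r₁)/(2πk) = 4.960 ⇒ k = 0.5442/(2π·4.960) = 0.0175 W/m·K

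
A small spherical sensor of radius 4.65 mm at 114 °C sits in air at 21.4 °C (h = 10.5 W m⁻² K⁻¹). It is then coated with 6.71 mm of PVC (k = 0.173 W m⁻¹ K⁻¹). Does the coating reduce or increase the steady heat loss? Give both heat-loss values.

Critical radius for a sphere: r_cr = 2k/h = 0.0330 m = 3.30 cm.
Outer radius after coating: r₂ = 0.00465 + 0.00671 = 0.01136 m.
Since r₁ < r_cr and r₂ ≤ r_cr, the coating moves toward the maximum at r_cr — heat loss rises.
Bare: R = 1/(4πr₁²h) = 350.5 K/W; Q = 92.6/350.5 = 0.264 W.
Coated: R = R_cond + R_conv = 117.2 K/W; Q = 92.6/117.2 = 0.790 W.

increases: 0.264 → 0.790 W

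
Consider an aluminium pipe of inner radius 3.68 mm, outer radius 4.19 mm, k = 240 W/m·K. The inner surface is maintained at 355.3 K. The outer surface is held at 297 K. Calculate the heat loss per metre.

Q' = 677 kW/m

Q' = 2πk·ΔT/ln(r₂/r₁) = 2π × 240 × 58.3 / ln(0.00419/0.00368) = 6.77×10^5 W/m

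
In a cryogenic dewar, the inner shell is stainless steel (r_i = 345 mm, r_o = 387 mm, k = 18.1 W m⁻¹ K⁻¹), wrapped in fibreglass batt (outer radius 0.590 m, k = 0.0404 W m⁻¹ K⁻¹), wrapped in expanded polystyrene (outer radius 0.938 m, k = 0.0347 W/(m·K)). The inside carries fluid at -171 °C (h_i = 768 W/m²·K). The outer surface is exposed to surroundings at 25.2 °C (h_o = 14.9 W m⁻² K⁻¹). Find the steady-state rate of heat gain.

Q = 61.3 W

Series thermal resistances, inner to outer:
  R_conv,in = 1/(4πr²h) = 1/(4π·0.345²·768) = 8.705×10^-4 K/W
  R_stainless steel = (1/0.345 − 1/0.387)/(4πk) = 0.3146/(4π·18.1) = 0.001383 K/W
  R_fibreglass batt = (1/0.387 − 1/0.590)/(4πk) = 0.8891/(4π·0.0404) = 1.751 K/W
  R_expanded polystyrene = (1/0.590 − 1/0.938)/(4πk) = 0.6288/(4π·0.0347) = 1.442 K/W
  R_conv,out = 1/(4πr²h) = 1/(4π·0.938²·14.9) = 0.006070 K/W
ΣR = 8.705×10^-4 + 0.001383 + 1.751 + 1.442 + 0.006070 = 3.201 K/W
Q = ΔT/ΣR = (-171 °C − 25.2 °C)/3.201 = -61.3 W
(Negative Q ⇒ heat flows inward; heat gain = 61.3 W.)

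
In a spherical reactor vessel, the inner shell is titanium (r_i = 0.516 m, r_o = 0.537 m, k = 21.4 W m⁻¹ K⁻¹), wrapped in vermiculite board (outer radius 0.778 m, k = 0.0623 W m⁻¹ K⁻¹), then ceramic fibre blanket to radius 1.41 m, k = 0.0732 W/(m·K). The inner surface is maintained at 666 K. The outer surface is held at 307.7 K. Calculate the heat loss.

Resistance network (inner→outer):
  R_titanium = (1/0.516 − 1/0.537)/(4πk) = 0.07579/(4π·21.4) = 2.818×10^-4 K/W
  R_vermiculite board = (1/0.537 − 1/0.778)/(4πk) = 0.5769/(4π·0.0623) = 0.7368 K/W
  R_ceramic fibre blanket = (1/0.778 − 1/1.41)/(4πk) = 0.5761/(4π·0.0732) = 0.6263 K/W
ΣR = 2.818×10^-4 + 0.7368 + 0.6263 = 1.363 K/W
Q = ΔT/ΣR = (666 K − 307.7 K)/1.363 = 263 W

Q = 263 W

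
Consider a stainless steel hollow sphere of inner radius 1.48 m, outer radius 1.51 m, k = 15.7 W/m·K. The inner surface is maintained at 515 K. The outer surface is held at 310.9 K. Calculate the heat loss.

Q = 4πk·ΔT/(1/r₁ − 1/r₂) = 4π × 15.7 × 204.1 / (1/1.48 − 1/1.51) = 3.00×10^6 W

Q = 3000 kW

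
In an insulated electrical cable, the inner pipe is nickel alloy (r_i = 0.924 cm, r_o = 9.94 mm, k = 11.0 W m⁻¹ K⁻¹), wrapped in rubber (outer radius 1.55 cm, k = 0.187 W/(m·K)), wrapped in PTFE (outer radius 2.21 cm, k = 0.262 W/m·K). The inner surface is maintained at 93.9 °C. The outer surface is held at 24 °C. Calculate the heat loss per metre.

Resistance network (inner→outer):
  R'_nickel alloy = ln(0.00994/0.00924)/(2πk) = 0.07303/(2π·11.0) = 0.001057 m·K/W
  R'_rubber = ln(0.0155/0.00994)/(2πk) = 0.4443/(2π·0.187) = 0.3781 m·K/W
  R'_PTFE = ln(0.0221/0.0155)/(2πk) = 0.3547/(2π·0.262) = 0.2155 m·K/W
ΣR = 0.001057 + 0.3781 + 0.2155 = 0.5947 m·K/W
Q' = ΔT/ΣR = (93.9 °C − 24 °C)/0.5947 = 118 W/m

Q' = 118 W/m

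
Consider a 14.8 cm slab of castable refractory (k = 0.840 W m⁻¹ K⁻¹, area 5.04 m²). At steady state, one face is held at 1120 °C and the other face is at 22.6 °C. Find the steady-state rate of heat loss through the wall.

Q = kA·ΔT/L = 0.840 × 5.04 × |1120 °C − 22.6 °C| / 0.148 = 31400 W

Q = 31400 W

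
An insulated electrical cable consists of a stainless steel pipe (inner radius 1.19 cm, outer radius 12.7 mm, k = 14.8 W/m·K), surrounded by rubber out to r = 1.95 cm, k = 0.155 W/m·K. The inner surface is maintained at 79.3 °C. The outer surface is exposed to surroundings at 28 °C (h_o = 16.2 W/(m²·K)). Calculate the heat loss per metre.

Q' = 54.3 W/m

Treat each layer as a resistance in series:
  R'_stainless steel = ln(0.0127/0.0119)/(2πk) = 0.06506/(2π·14.8) = 6.997×10^-4 m·K/W
  R'_rubber = ln(0.0195/0.0127)/(2πk) = 0.4288/(2π·0.155) = 0.4403 m·K/W
  R'_conv,out = 1/(2πr h) = 1/(2π·0.0195·16.2) = 0.5038 m·K/W
ΣR = 6.997×10^-4 + 0.4403 + 0.5038 = 0.9448 m·K/W
Q' = ΔT/ΣR = (79.3 °C − 28 °C)/0.9448 = 54.3 W/m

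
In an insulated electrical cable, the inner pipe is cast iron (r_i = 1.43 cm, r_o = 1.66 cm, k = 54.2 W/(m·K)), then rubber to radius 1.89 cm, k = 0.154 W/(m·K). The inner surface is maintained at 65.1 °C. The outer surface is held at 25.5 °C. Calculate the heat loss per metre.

Q' = 294 W/m

Series thermal resistances, inner to outer:
  R'_cast iron = ln(0.0166/0.0143)/(2πk) = 0.1491/(2π·54.2) = 4.379×10^-4 m·K/W
  R'_rubber = ln(0.0189/0.0166)/(2πk) = 0.1298/(2π·0.154) = 0.1341 m·K/W
ΣR = 4.379×10^-4 + 0.1341 = 0.1345 m·K/W
Q' = ΔT/ΣR = (65.1 °C − 25.5 °C)/0.1345 = 294 W/m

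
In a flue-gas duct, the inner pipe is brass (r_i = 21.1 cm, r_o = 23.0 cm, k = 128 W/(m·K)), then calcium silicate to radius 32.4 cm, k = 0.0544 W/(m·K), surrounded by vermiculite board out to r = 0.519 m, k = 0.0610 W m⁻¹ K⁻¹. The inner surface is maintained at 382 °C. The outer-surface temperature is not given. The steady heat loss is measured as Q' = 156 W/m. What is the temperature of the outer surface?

T_out = 33.8 °C

Sum the resistances:
  R'_brass = ln(0.230/0.211)/(2πk) = 0.08622/(2π·128) = 1.072×10^-4 m·K/W
  R'_calcium silicate = ln(0.324/0.230)/(2πk) = 0.3427/(2π·0.0544) = 1.003 m·K/W
  R'_vermiculite board = ln(0.519/0.324)/(2πk) = 0.4712/(2π·0.0610) = 1.229 m·K/W
ΣR = 2.232 m·K/W
ΔT = Q'·ΣR = 156 × 2.232 = 348.2 K
Heat flows outward, so T_out = T_in − ΔT = 382 − 348.2 = 33.8 °C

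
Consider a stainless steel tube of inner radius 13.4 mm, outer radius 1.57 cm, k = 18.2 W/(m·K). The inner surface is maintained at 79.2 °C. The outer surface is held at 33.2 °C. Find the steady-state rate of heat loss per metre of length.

Q' = 33200 W/m

Q' = 2πk·ΔT/ln(r₂/r₁) = 2π × 18.2 × 46 / ln(0.0157/0.0134) = 33200 W/m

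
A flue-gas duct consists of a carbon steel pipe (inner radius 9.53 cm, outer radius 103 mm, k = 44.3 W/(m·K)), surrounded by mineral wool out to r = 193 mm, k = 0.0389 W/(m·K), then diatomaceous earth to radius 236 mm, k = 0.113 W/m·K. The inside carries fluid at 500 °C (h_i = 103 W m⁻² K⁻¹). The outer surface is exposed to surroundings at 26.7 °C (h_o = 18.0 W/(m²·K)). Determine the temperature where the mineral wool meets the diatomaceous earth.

T = 78.9 °C

Treat each layer as a resistance in series:
  R'_conv,in = 1/(2πr h) = 1/(2π·0.0953·103) = 0.01621 m·K/W
  R'_carbon steel = ln(0.103/0.0953)/(2πk) = 0.07770/(2π·44.3) = 2.791×10^-4 m·K/W
  R'_mineral wool = ln(0.193/0.103)/(2πk) = 0.6280/(2π·0.0389) = 2.569 m·K/W
  R'_diatomaceous earth = ln(0.236/0.193)/(2πk) = 0.2011/(2π·0.113) = 0.2833 m·K/W
  R'_conv,out = 1/(2πr h) = 1/(2π·0.236·18.0) = 0.03747 m·K/W
ΣR = 0.01621 + 2.791×10^-4 + 2.569 + 0.2833 + 0.03747 = 2.906 m·K/W
Q' = ΔT/ΣR = (500 °C − 26.7 °C)/2.906 = 162.9 W/m
From the inner boundary to the mineral wool/diatomaceous earth interface, ΣR_partial = 2.585 m·K/W.
T_interface = T_in − Q'·ΣR_partial = 500 °C − (162.9)(2.585) = 78.9 °C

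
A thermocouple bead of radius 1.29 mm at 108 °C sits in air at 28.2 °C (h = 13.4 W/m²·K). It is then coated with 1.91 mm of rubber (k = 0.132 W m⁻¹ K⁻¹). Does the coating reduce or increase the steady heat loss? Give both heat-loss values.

Critical radius for a sphere: r_cr = 2k/h = 0.0197 m = 1.97 cm.
Outer radius after coating: r₂ = 0.00129 + 0.00191 = 0.00320 m.
Since r₁ < r_cr and r₂ ≤ r_cr, the coating moves toward the maximum at r_cr — heat loss rises.
Bare: R = 1/(4πr₁²h) = 3569 K/W; Q = 79.8/3569 = 0.0224 W.
Coated: R = R_cond + R_conv = 858.9 K/W; Q = 79.8/858.9 = 0.0929 W.

increases: 0.0224 → 0.0929 W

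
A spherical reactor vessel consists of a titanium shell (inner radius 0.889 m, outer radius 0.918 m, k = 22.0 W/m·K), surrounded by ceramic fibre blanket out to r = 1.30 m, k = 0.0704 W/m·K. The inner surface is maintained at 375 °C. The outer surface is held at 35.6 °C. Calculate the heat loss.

Q = 938 W

Resistance network (inner→outer):
  R_titanium = (1/0.889 − 1/0.918)/(4πk) = 0.03553/(4π·22.0) = 1.285×10^-4 K/W
  R_ceramic fibre blanket = (1/0.918 − 1/1.30)/(4πk) = 0.3201/(4π·0.0704) = 0.3618 K/W
ΣR = 1.285×10^-4 + 0.3618 = 0.3619 K/W
Q = ΔT/ΣR = (375 °C − 35.6 °C)/0.3619 = 938 W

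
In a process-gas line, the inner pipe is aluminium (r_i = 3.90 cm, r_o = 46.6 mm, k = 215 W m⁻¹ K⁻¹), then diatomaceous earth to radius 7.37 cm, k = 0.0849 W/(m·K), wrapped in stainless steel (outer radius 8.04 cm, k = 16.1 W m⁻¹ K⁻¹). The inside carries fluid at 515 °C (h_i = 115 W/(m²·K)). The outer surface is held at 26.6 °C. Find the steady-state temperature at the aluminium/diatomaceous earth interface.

T = 496 °C

Treat each layer as a resistance in series:
  R'_conv,in = 1/(2πr h) = 1/(2π·0.0390·115) = 0.03549 m·K/W
  R'_aluminium = ln(0.0466/0.0390)/(2πk) = 0.1780/(2π·215) = 1.318×10^-4 m·K/W
  R'_diatomaceous earth = ln(0.0737/0.0466)/(2πk) = 0.4584/(2π·0.0849) = 0.8593 m·K/W
  R'_stainless steel = ln(0.0804/0.0737)/(2πk) = 0.08701/(2π·16.1) = 8.601×10^-4 m·K/W
ΣR = 0.03549 + 1.318×10^-4 + 0.8593 + 8.601×10^-4 = 0.8958 m·K/W
Q' = ΔT/ΣR = (515 °C − 26.6 °C)/0.8958 = 545.2 W/m
From the inner boundary to the aluminium/diatomaceous earth interface, ΣR_partial = 0.03562 m·K/W.
T_interface = T_in − Q'·ΣR_partial = 515 °C − (545.2)(0.03562) = 496 °C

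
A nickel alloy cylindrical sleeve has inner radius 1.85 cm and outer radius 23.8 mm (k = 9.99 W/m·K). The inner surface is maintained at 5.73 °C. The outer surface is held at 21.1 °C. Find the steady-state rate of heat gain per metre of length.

Q' = 3.83 kW/m

Q' = 2πk·ΔT/ln(r₂/r₁) = 2π × 9.99 × 15.37 / ln(0.0238/0.0185) = 3830 W/m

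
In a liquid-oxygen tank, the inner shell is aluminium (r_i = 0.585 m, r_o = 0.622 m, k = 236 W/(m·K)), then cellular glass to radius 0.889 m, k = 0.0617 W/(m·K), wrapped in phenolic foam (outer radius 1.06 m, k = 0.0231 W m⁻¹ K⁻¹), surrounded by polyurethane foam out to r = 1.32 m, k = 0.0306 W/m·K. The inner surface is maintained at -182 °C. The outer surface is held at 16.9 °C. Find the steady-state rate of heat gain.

Resistance network (inner→outer):
  R_aluminium = (1/0.585 − 1/0.622)/(4πk) = 0.1017/(4π·236) = 3.429×10^-5 K/W
  R_cellular glass = (1/0.622 − 1/0.889)/(4πk) = 0.4829/(4π·0.0617) = 0.6228 K/W
  R_phenolic foam = (1/0.889 − 1/1.06)/(4πk) = 0.1815/(4π·0.0231) = 0.6251 K/W
  R_polyurethane foam = (1/1.06 − 1/1.32)/(4πk) = 0.1858/(4π·0.0306) = 0.4832 K/W
ΣR = 3.429×10^-5 + 0.6228 + 0.6251 + 0.4832 = 1.731 K/W
Q = ΔT/ΣR = (-182 °C − 16.9 °C)/1.731 = -115 W
(Negative Q ⇒ heat flows inward; heat gain = 115 W.)

Q = 115 W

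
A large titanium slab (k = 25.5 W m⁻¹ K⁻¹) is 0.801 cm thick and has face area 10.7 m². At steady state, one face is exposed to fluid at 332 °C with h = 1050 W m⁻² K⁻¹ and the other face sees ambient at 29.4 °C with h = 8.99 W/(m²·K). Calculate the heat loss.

Q = 28.8 kW

Resistance network (inner→outer):
  R_conv,in = 1/(hA) = 1/(1050·10.7) = 8.901×10^-5 K/W
  R_titanium = L/(kA) = 0.00801/(25.5·10.7) = 2.936×10^-5 K/W
  R_conv,out = 1/(hA) = 1/(8.99·10.7) = 0.01040 K/W
ΣR = 8.901×10^-5 + 2.936×10^-5 + 0.01040 = 0.01052 K/W
Q = ΔT/ΣR = (332 °C − 29.4 °C)/0.01052 = 28800 W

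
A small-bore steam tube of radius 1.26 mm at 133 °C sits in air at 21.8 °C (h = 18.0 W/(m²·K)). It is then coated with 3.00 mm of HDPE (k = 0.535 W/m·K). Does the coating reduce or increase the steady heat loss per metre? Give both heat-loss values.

increases: 15.8 → 45.6 W/m

Critical radius for a cylinder: r_cr = k/h = 0.0297 m = 2.97 cm.
Outer radius after coating: r₂ = 0.00126 + 0.00300 = 0.00426 m.
Since r₁ < r_cr and r₂ ≤ r_cr, the coating moves toward the maximum at r_cr — heat loss rises.
Bare: R = 1/(2πr₁h) = 7.017 m·K/W; Q = 111.2/7.017 = 15.8 W/m.
Coated: R = R_cond + R_conv = 2.438 m·K/W; Q = 111.2/2.438 = 45.6 W/m.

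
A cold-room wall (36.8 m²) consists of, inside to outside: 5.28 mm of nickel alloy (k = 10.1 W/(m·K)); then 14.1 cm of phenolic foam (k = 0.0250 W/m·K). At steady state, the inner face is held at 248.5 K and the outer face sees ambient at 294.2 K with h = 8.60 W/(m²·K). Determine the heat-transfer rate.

Q = 292 W

Series thermal resistances, inner to outer:
  R_nickel alloy = L/(kA) = 0.00528/(10.1·36.8) = 1.421×10^-5 K/W
  R_phenolic foam = L/(kA) = 0.141/(0.0250·36.8) = 0.1533 K/W
  R_conv,out = 1/(hA) = 1/(8.60·36.8) = 0.003160 K/W
ΣR = 1.421×10^-5 + 0.1533 + 0.003160 = 0.1565 K/W
Q = ΔT/ΣR = (248.5 K − 294.2 K)/0.1565 = -292 W
(Negative Q ⇒ heat flows inward; heat gain = 292 W.)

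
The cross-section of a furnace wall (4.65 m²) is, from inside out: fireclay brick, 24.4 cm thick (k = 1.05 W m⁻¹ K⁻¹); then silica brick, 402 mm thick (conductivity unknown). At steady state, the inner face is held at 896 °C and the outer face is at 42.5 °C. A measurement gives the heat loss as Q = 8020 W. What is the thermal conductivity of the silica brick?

k = 1.53 W/m·K

ΣR = ΔT/Q = |896 − 42.5|/8020 = 0.1064 K/W
Known resistances:
  R_fireclay brick = L/(kA) = 0.244/(1.05·4.65) = 0.04997 K/W
R_silica brick = ΣR − ΣR_known = 0.1064 − 0.04997 = 0.05643 K/W
L/(kA) = 0.05643 ⇒ k = 0.402/(0.05643·4.65) = 1.53 W/m·K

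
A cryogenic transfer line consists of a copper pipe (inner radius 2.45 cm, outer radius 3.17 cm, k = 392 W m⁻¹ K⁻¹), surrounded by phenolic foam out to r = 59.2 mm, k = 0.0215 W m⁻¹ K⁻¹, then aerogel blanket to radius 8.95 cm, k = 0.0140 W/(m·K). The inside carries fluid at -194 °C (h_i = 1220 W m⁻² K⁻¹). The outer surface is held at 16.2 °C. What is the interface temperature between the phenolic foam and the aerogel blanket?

Resistance network (inner→outer):
  R'_conv,in = 1/(2πr h) = 1/(2π·0.0245·1220) = 0.005325 m·K/W
  R'_copper = ln(0.0317/0.0245)/(2πk) = 0.2576/(2π·392) = 1.046×10^-4 m·K/W
  R'_phenolic foam = ln(0.0592/0.0317)/(2πk) = 0.6246/(2π·0.0215) = 4.624 m·K/W
  R'_aerogel blanket = ln(0.0895/0.0592)/(2πk) = 0.4133/(2π·0.0140) = 4.699 m·K/W
ΣR = 0.005325 + 1.046×10^-4 + 4.624 + 4.699 = 9.328 m·K/W
Q' = ΔT/ΣR = (-194 °C − 16.2 °C)/9.328 = -22.53 W/m
From the inner boundary to the phenolic foam/aerogel blanket interface, ΣR_partial = 4.629 m·K/W.
T_interface = T_in − Q'·ΣR_partial = -194 °C − (-22.53)(4.629) = -89.7 °C

T = -89.7 °C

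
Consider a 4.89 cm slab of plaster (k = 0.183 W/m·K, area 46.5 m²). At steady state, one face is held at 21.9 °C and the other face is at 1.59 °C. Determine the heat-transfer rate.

Q = kA·ΔT/L = 0.183 × 46.5 × |21.9 °C − 1.59 °C| / 0.0489 = 3530 W

Q = 3.53 kW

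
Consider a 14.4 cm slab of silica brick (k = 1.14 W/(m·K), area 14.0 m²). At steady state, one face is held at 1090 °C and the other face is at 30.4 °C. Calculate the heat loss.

Q = 1.17×10^5 W

Q = kA·ΔT/L = 1.14 × 14.0 × |1090 °C − 30.4 °C| / 0.144 = 1.17×10^5 W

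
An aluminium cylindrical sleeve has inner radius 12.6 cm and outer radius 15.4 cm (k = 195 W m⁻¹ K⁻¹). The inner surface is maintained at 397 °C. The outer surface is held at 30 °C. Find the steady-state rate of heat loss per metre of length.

Q' = 2240 kW/m

Q' = 2πk·ΔT/ln(r₂/r₁) = 2π × 195 × 367 / ln(0.154/0.126) = 2.24×10^6 W/m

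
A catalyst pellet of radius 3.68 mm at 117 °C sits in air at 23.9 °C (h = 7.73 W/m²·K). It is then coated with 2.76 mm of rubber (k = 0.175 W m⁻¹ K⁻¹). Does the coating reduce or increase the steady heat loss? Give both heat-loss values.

Critical radius for a sphere: r_cr = 2k/h = 0.0453 m = 4.53 cm.
Outer radius after coating: r₂ = 0.00368 + 0.00276 = 0.00644 m.
Since r₁ < r_cr and r₂ ≤ r_cr, the coating moves toward the maximum at r_cr — heat loss rises.
Bare: R = 1/(4πr₁²h) = 760.2 K/W; Q = 93.1/760.2 = 0.122 W.
Coated: R = R_cond + R_conv = 301.2 K/W; Q = 93.1/301.2 = 0.309 W.

increases: 0.122 → 0.309 W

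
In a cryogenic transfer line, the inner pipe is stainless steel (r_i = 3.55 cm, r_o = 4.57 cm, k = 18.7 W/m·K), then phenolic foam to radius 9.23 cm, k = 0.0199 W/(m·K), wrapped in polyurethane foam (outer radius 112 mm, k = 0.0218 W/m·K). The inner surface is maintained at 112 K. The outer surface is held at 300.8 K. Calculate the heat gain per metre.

Q' = 26.8 W/m

Resistance network (inner→outer):
  R'_stainless steel = ln(0.0457/0.0355)/(2πk) = 0.2526/(2π·18.7) = 0.002150 m·K/W
  R'_phenolic foam = ln(0.0923/0.0457)/(2πk) = 0.7029/(2π·0.0199) = 5.622 m·K/W
  R'_polyurethane foam = ln(0.112/0.0923)/(2πk) = 0.1935/(2π·0.0218) = 1.412 m·K/W
ΣR = 0.002150 + 5.622 + 1.412 = 7.036 m·K/W
Q' = ΔT/ΣR = (112 K − 300.8 K)/7.036 = -26.8 W/m
(Negative Q' ⇒ heat flows inward; heat gain = 26.8 W/m.)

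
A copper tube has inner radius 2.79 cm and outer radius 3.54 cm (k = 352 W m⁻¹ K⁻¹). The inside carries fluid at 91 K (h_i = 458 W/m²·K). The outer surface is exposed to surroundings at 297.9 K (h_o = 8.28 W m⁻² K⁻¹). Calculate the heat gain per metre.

Q' = 372 W/m

Treat each layer as a resistance in series:
  R'_conv,in = 1/(2πr h) = 1/(2π·0.0279·458) = 0.01246 m·K/W
  R'_copper = ln(0.0354/0.0279)/(2πk) = 0.2381/(2π·352) = 1.076×10^-4 m·K/W
  R'_conv,out = 1/(2πr h) = 1/(2π·0.0354·8.28) = 0.5430 m·K/W
ΣR = 0.01246 + 1.076×10^-4 + 0.5430 = 0.5556 m·K/W
Q' = ΔT/ΣR = (91 K − 297.9 K)/0.5556 = -372 W/m
(Negative Q' ⇒ heat flows inward; heat gain = 372 W/m.)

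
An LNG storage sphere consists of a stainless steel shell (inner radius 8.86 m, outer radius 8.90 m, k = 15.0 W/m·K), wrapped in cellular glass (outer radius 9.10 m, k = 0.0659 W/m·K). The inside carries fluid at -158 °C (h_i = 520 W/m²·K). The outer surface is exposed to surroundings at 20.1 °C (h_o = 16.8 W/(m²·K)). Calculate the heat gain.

Q = 58.5 kW

Treat each layer as a resistance in series:
  R_conv,in = 1/(4πr²h) = 1/(4π·8.86²·520) = 1.949×10^-6 K/W
  R_stainless steel = (1/8.86 − 1/8.90)/(4πk) = 5.073×10^-4/(4π·15.0) = 2.691×10^-6 K/W
  R_cellular glass = (1/8.90 − 1/9.10)/(4πk) = 0.002469/(4π·0.0659) = 0.002982 K/W
  R_conv,out = 1/(4πr²h) = 1/(4π·9.10²·16.8) = 5.720×10^-5 K/W
ΣR = 1.949×10^-6 + 2.691×10^-6 + 0.002982 + 5.720×10^-5 = 0.003044 K/W
Q = ΔT/ΣR = (-158 °C − 20.1 °C)/0.003044 = -58500 W
(Negative Q ⇒ heat flows inward; heat gain = 58500 W.)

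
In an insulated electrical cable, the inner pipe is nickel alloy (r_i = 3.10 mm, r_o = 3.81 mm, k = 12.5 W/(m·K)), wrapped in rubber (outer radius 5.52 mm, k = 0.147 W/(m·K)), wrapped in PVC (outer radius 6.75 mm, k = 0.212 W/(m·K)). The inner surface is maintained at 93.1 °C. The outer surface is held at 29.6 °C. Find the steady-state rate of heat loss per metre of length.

Q' = 114 W/m

Series thermal resistances, inner to outer:
  R'_nickel alloy = ln(0.00381/0.00310)/(2πk) = 0.2062/(2π·12.5) = 0.002626 m·K/W
  R'_rubber = ln(0.00552/0.00381)/(2πk) = 0.3707/(2π·0.147) = 0.4014 m·K/W
  R'_PVC = ln(0.00675/0.00552)/(2πk) = 0.2012/(2π·0.212) = 0.1510 m·K/W
ΣR = 0.002626 + 0.4014 + 0.1510 = 0.5550 m·K/W
Q' = ΔT/ΣR = (93.1 °C − 29.6 °C)/0.5550 = 114 W/m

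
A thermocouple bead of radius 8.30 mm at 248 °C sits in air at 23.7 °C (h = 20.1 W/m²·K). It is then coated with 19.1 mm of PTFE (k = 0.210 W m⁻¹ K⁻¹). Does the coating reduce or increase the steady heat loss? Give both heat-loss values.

increases: 3.90 → 6.05 W

Critical radius for a sphere: r_cr = 2k/h = 0.0209 m = 2.09 cm.
Outer radius after coating: r₂ = 0.00830 + 0.0191 = 0.02740 m.
r₁ < r_cr < r₂: heat loss rises to a maximum at r_cr then falls. Whether the coating helps depends on whether Q(r₂) has dropped back below Q(r₁).
Bare: R = 1/(4πr₁²h) = 57.47 K/W; Q = 224.3/57.47 = 3.90 W.
Coated: R = R_cond + R_conv = 37.10 K/W; Q = 224.3/37.10 = 6.05 W.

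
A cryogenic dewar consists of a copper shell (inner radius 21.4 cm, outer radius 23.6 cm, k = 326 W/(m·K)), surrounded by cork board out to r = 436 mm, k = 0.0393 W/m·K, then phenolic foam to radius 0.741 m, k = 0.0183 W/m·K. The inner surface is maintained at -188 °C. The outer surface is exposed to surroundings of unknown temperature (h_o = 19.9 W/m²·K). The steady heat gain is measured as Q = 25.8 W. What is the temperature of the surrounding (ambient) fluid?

Sum the resistances:
  R_copper = (1/0.214 − 1/0.236)/(4πk) = 0.4356/(4π·326) = 1.063×10^-4 K/W
  R_cork board = (1/0.236 − 1/0.436)/(4πk) = 1.944/(4π·0.0393) = 3.936 K/W
  R_phenolic foam = (1/0.436 − 1/0.741)/(4πk) = 0.9441/(4π·0.0183) = 4.105 K/W
  R_conv,out = 1/(4πr²h) = 1/(4π·0.741²·19.9) = 0.007283 K/W
ΣR = 8.048 K/W
ΔT = Q·ΣR = 25.8 × 8.048 = 207.6 K
Heat flows inward, so T_out = T_in + ΔT = -188 + 207.6 = 19.6 °C

T_out = 19.6 °C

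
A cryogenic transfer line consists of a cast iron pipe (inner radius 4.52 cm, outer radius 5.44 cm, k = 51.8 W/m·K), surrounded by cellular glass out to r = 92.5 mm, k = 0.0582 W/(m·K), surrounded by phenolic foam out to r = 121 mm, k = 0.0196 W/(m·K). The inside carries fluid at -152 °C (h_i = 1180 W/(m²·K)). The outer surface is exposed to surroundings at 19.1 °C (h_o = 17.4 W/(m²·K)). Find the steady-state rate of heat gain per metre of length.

Resistance network (inner→outer):
  R'_conv,in = 1/(2πr h) = 1/(2π·0.0452·1180) = 0.002984 m·K/W
  R'_cast iron = ln(0.0544/0.0452)/(2πk) = 0.1853/(2π·51.8) = 5.692×10^-4 m·K/W
  R'_cellular glass = ln(0.0925/0.0544)/(2πk) = 0.5308/(2π·0.0582) = 1.452 m·K/W
  R'_phenolic foam = ln(0.121/0.0925)/(2πk) = 0.2686/(2π·0.0196) = 2.181 m·K/W
  R'_conv,out = 1/(2πr h) = 1/(2π·0.121·17.4) = 0.07559 m·K/W
ΣR = 0.002984 + 5.692×10^-4 + 1.452 + 2.181 + 0.07559 = 3.712 m·K/W
Q' = ΔT/ΣR = (-152 °C − 19.1 °C)/3.712 = -46.1 W/m
(Negative Q' ⇒ heat flows inward; heat gain = 46.1 W/m.)

Q' = 46.1 W/m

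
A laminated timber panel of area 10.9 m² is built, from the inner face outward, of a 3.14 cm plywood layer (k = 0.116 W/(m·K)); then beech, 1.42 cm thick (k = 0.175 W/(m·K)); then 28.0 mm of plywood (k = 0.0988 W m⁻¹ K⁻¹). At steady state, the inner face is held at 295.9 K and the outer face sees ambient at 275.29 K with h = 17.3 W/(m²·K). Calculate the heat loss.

Q = 324 W

Resistance network (inner→outer):
  R_plywood = L/(kA) = 0.0314/(0.116·10.9) = 0.02483 K/W
  R_beech = L/(kA) = 0.0142/(0.175·10.9) = 0.007444 K/W
  R_plywood = L/(kA) = 0.0280/(0.0988·10.9) = 0.02600 K/W
  R_conv,out = 1/(hA) = 1/(17.3·10.9) = 0.005303 K/W
ΣR = 0.02483 + 0.007444 + 0.02600 + 0.005303 = 0.06358 K/W
Q = ΔT/ΣR = (295.9 K − 275.29 K)/0.06358 = 324 W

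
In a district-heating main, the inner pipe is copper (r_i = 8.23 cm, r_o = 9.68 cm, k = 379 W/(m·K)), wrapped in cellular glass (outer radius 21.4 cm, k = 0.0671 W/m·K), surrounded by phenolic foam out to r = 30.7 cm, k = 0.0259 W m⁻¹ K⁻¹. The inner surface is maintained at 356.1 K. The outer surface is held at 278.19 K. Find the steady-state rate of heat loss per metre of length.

Treat each layer as a resistance in series:
  R'_copper = ln(0.0968/0.0823)/(2πk) = 0.1623/(2π·379) = 6.815×10^-5 m·K/W
  R'_cellular glass = ln(0.214/0.0968)/(2πk) = 0.7933/(2π·0.0671) = 1.882 m·K/W
  R'_phenolic foam = ln(0.307/0.214)/(2πk) = 0.3609/(2π·0.0259) = 2.218 m·K/W
ΣR = 6.815×10^-5 + 1.882 + 2.218 = 4.100 m·K/W
Q' = ΔT/ΣR = (356.1 K − 278.19 K)/4.100 = 19.0 W/m

Q' = 19.0 W/m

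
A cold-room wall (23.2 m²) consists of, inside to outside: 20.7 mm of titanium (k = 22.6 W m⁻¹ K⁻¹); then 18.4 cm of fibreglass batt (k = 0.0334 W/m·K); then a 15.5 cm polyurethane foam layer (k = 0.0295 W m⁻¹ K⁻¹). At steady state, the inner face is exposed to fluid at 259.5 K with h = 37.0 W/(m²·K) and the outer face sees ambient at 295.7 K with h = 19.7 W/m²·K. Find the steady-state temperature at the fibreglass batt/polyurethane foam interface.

T = 277.99 K

Resistance network (inner→outer):
  R_conv,in = 1/(hA) = 1/(37.0·23.2) = 0.001165 K/W
  R_titanium = L/(kA) = 0.0207/(22.6·23.2) = 3.948×10^-5 K/W
  R_fibreglass batt = L/(kA) = 0.184/(0.0334·23.2) = 0.2375 K/W
  R_polyurethane foam = L/(kA) = 0.155/(0.0295·23.2) = 0.2265 K/W
  R_conv,out = 1/(hA) = 1/(19.7·23.2) = 0.002188 K/W
ΣR = 0.001165 + 3.948×10^-5 + 0.2375 + 0.2265 + 0.002188 = 0.4674 K/W
Q = ΔT/ΣR = (259.5 K − 295.7 K)/0.4674 = -77.45 W
From the inner boundary to the fibreglass batt/polyurethane foam interface, ΣR_partial = 0.2387 K/W.
T_interface = T_in − Q·ΣR_partial = 259.5 K − (-77.45)(0.2387) = 277.99 K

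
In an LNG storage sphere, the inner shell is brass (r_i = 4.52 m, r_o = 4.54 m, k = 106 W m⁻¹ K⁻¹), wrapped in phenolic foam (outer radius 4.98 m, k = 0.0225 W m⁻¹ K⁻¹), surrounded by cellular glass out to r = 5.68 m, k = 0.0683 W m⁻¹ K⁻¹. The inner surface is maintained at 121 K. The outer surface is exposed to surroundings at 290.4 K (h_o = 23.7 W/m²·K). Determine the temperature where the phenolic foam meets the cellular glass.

T = 240.3 K

Treat each layer as a resistance in series:
  R_brass = (1/4.52 − 1/4.54)/(4πk) = 9.746×10^-4/(4π·106) = 7.317×10^-7 K/W
  R_phenolic foam = (1/4.54 − 1/4.98)/(4πk) = 0.01946/(4π·0.0225) = 0.06883 K/W
  R_cellular glass = (1/4.98 − 1/5.68)/(4πk) = 0.02475/(4π·0.0683) = 0.02883 K/W
  R_conv,out = 1/(4πr²h) = 1/(4π·5.68²·23.7) = 1.041×10^-4 K/W
ΣR = 7.317×10^-7 + 0.06883 + 0.02883 + 1.041×10^-4 = 0.09776 K/W
Q = ΔT/ΣR = (121 K − 290.4 K)/0.09776 = -1733 W
From the inner boundary to the phenolic foam/cellular glass interface, ΣR_partial = 0.06883 K/W.
T_interface = T_in − Q·ΣR_partial = 121 K − (-1733)(0.06883) = 240.3 K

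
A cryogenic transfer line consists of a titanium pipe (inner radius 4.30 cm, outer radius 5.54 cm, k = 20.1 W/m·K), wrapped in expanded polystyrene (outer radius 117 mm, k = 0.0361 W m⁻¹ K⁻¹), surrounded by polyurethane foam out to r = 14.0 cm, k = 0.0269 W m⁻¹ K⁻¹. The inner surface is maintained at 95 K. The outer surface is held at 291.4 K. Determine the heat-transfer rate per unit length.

Resistance network (inner→outer):
  R'_titanium = ln(0.0554/0.0430)/(2πk) = 0.2534/(2π·20.1) = 0.002006 m·K/W
  R'_expanded polystyrene = ln(0.117/0.0554)/(2πk) = 0.7476/(2π·0.0361) = 3.296 m·K/W
  R'_polyurethane foam = ln(0.140/0.117)/(2πk) = 0.1795/(2π·0.0269) = 1.062 m·K/W
ΣR = 0.002006 + 3.296 + 1.062 = 4.360 m·K/W
Q' = ΔT/ΣR = (95 K − 291.4 K)/4.360 = -45.0 W/m
(Negative Q' ⇒ heat flows inward; heat gain = 45.0 W/m.)

Q' = 45.0 W/m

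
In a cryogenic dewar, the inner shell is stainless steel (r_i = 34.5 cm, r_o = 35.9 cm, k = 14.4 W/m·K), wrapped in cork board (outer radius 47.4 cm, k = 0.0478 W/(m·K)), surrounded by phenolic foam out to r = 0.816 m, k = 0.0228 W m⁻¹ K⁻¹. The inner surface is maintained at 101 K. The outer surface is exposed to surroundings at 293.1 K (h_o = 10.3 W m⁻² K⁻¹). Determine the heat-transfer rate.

Resistance network (inner→outer):
  R_stainless steel = (1/0.345 − 1/0.359)/(4πk) = 0.1130/(4π·14.4) = 6.247×10^-4 K/W
  R_cork board = (1/0.359 − 1/0.474)/(4πk) = 0.6758/(4π·0.0478) = 1.125 K/W
  R_phenolic foam = (1/0.474 − 1/0.816)/(4πk) = 0.8842/(4π·0.0228) = 3.086 K/W
  R_conv,out = 1/(4πr²h) = 1/(4π·0.816²·10.3) = 0.01160 K/W
ΣR = 6.247×10^-4 + 1.125 + 3.086 + 0.01160 = 4.223 K/W
Q = ΔT/ΣR = (101 K − 293.1 K)/4.223 = -45.5 W
(Negative Q ⇒ heat flows inward; heat gain = 45.5 W.)

Q = 45.5 W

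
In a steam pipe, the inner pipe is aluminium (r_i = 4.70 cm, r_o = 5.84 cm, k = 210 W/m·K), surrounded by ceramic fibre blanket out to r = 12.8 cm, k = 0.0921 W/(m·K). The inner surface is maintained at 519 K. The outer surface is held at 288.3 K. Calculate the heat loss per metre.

Treat each layer as a resistance in series:
  R'_aluminium = ln(0.0584/0.0470)/(2πk) = 0.2172/(2π·210) = 1.646×10^-4 m·K/W
  R'_ceramic fibre blanket = ln(0.128/0.0584)/(2πk) = 0.7847/(2π·0.0921) = 1.356 m·K/W
ΣR = 1.646×10^-4 + 1.356 = 1.356 m·K/W
Q' = ΔT/ΣR = (519 K − 288.3 K)/1.356 = 170 W/m

Q' = 170 W/m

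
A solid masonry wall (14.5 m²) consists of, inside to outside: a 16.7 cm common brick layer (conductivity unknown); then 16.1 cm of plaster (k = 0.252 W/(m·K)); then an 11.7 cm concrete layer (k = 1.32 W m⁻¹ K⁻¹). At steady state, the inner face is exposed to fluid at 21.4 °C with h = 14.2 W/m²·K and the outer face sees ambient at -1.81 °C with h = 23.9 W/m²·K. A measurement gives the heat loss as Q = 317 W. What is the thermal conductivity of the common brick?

ΣR = ΔT/Q = |21.4 − -1.81|/317 = 0.07322 K/W
Known resistances:
  R_conv,in = 1/(hA) = 1/(14.2·14.5) = 0.004857 K/W
  R_plaster = L/(kA) = 0.161/(0.252·14.5) = 0.04406 K/W
  R_concrete = L/(kA) = 0.117/(1.32·14.5) = 0.006113 K/W
  R_conv,out = 1/(hA) = 1/(23.9·14.5) = 0.002886 K/W
R_common brick = ΣR − ΣR_known = 0.07322 − 0.05792 = 0.01530 K/W
L/(kA) = 0.01530 ⇒ k = 0.167/(0.01530·14.5) = 0.753 W/m·K

k = 0.753 W/m·K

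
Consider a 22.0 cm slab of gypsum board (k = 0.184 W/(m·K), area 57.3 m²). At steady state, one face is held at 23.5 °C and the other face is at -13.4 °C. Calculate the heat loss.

Q = kA·ΔT/L = 0.184 × 57.3 × |23.5 °C − -13.4 °C| / 0.220 = 1770 W

Q = 1770 W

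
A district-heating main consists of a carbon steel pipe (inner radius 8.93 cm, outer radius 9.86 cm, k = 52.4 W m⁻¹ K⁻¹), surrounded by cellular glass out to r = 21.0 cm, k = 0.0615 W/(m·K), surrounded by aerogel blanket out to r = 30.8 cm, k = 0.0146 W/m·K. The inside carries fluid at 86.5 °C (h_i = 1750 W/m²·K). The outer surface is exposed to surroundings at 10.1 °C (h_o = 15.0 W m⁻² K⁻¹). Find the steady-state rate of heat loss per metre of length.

Treat each layer as a resistance in series:
  R'_conv,in = 1/(2πr h) = 1/(2π·0.0893·1750) = 0.001018 m·K/W
  R'_carbon steel = ln(0.0986/0.0893)/(2πk) = 0.09907/(2π·52.4) = 3.009×10^-4 m·K/W
  R'_cellular glass = ln(0.210/0.0986)/(2πk) = 0.7560/(2π·0.0615) = 1.957 m·K/W
  R'_aerogel blanket = ln(0.308/0.210)/(2πk) = 0.3830/(2π·0.0146) = 4.175 m·K/W
  R'_conv,out = 1/(2πr h) = 1/(2π·0.308·15.0) = 0.03445 m·K/W
ΣR = 0.001018 + 3.009×10^-4 + 1.957 + 4.175 + 0.03445 = 6.168 m·K/W
Q' = ΔT/ΣR = (86.5 °C − 10.1 °C)/6.168 = 12.4 W/m

Q' = 12.4 W/m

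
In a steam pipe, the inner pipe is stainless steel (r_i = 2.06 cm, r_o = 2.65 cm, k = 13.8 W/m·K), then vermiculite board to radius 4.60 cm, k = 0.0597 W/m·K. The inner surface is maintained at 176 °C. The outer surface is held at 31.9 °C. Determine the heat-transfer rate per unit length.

Q' = 97.8 W/m

Resistance network (inner→outer):
  R'_stainless steel = ln(0.0265/0.0206)/(2πk) = 0.2519/(2π·13.8) = 0.002905 m·K/W
  R'_vermiculite board = ln(0.0460/0.0265)/(2πk) = 0.5515/(2π·0.0597) = 1.470 m·K/W
ΣR = 0.002905 + 1.470 = 1.473 m·K/W
Q' = ΔT/ΣR = (176 °C − 31.9 °C)/1.473 = 97.8 W/m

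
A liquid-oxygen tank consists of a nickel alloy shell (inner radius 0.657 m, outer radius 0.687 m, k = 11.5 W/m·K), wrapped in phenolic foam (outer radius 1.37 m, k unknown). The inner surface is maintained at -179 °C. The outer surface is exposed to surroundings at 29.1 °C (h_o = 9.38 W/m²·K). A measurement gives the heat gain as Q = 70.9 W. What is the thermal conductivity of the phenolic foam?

ΣR = ΔT/Q = |-179 − 29.1|/70.9 = 2.935 K/W
Known resistances:
  R_nickel alloy = (1/0.657 − 1/0.687)/(4πk) = 0.06647/(4π·11.5) = 4.599×10^-4 K/W
  R_conv,out = 1/(4πr²h) = 1/(4π·1.37²·9.38) = 0.004520 K/W
R_phenolic foam = ΣR − ΣR_known = 2.935 − 0.004980 = 2.930 K/W
(1/r₁−1/r₂)/(4πk) = 2.930 ⇒ k = 0.7257/(4π·2.930) = 0.0197 W/m·K

k = 0.0197 W/m·K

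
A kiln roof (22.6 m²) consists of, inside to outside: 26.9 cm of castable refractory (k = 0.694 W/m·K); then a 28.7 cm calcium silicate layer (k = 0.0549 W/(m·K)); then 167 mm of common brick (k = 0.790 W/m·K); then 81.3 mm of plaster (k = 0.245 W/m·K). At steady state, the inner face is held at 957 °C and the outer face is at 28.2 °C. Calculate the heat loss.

Q = 3410 W

Resistance network (inner→outer):
  R_castable refractory = L/(kA) = 0.269/(0.694·22.6) = 0.01715 K/W
  R_calcium silicate = L/(kA) = 0.287/(0.0549·22.6) = 0.2313 K/W
  R_common brick = L/(kA) = 0.167/(0.790·22.6) = 0.009354 K/W
  R_plaster = L/(kA) = 0.0813/(0.245·22.6) = 0.01468 K/W
ΣR = 0.01715 + 0.2313 + 0.009354 + 0.01468 = 0.2725 K/W
Q = ΔT/ΣR = (957 °C − 28.2 °C)/0.2725 = 3410 W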